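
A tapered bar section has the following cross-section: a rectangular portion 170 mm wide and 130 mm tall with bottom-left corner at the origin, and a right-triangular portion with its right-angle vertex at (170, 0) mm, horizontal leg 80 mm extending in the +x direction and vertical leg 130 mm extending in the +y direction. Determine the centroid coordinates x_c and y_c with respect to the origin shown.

x_c = 106.27 mm, y_c = 60.87 mm

rectangular portion: A = 170 × 130 = 22100.00, centroid at (85.00, 65.00).
triangular portion: A = ½·80·130 = 5200.00, centroid at (196.67, 43.33).
ΣA = 27300.00 mm², ΣAx_c = 2901166.67 mm³, ΣAy_c = 1661833.33 mm³.
x_c = 2901166.67/27300.00 = 106.27 mm; y_c = 1661833.33/27300.00 = 60.87 mm.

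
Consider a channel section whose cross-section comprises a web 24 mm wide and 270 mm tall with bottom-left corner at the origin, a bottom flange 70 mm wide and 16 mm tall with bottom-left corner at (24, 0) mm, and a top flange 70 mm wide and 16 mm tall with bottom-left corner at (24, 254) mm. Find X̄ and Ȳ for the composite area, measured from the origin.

Part | A | x̄ᵢ | ȳᵢ | A·x̄ᵢ | A·ȳᵢ
web | 6480.00 | 12.00 | 135.00 | 77760.00 | 874800.00
bottom flange | 1120.00 | 59.00 | 8.00 | 66080.00 | 8960.00
top flange | 1120.00 | 59.00 | 262.00 | 66080.00 | 293440.00
Σ | 8720.00 |  |  | 209920.00 | 1177200.00
X̄ = 209920.00 / 8720.00 = 24.07 mm
Ȳ = 1177200.00 / 8720.00 = 135.00 mm

X̄ = 24.07 mm, Ȳ = 135.00 mm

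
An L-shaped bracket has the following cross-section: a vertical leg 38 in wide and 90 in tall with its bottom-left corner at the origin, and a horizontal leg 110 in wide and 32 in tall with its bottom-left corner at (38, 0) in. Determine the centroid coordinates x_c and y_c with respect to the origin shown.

x_c = 56.53 in, y_c = 30.29 in

vertical leg: A = 38 × 90 = 3420.00, centroid at (19.00, 45.00).
horizontal leg: A = 110 × 32 = 3520.00, centroid at (93.00, 16.00).
ΣA = 6940.00 in², ΣAx_c = 392340.00 in³, ΣAy_c = 210220.00 in³.
x_c = 392340.00/6940.00 = 56.53 in; y_c = 210220.00/6940.00 = 30.29 in.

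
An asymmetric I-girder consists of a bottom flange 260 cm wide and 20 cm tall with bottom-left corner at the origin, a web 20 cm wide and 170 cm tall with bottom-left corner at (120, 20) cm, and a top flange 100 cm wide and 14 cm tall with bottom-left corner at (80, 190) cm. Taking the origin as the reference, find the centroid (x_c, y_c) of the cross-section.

x_c = 130.00 cm, y_c = 68.48 cm

Part | A | x̄ᵢ | ȳᵢ | A·x̄ᵢ | A·ȳᵢ
bottom flange | 5200.00 | 130.00 | 10.00 | 676000.00 | 52000.00
web | 3400.00 | 130.00 | 105.00 | 442000.00 | 357000.00
top flange | 1400.00 | 130.00 | 197.00 | 182000.00 | 275800.00
Σ | 10000.00 |  |  | 1300000.00 | 684800.00
x_c = 1300000.00 / 10000.00 = 130.00 cm
y_c = 684800.00 / 10000.00 = 68.48 cm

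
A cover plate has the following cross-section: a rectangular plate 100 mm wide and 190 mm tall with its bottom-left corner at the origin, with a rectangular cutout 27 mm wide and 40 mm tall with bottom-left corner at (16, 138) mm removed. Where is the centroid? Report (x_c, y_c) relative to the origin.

plate: A = 100 × 190 = 19000.00, centroid at (50.00, 95.00).
hole: A = −(27 × 40) = -1080.00, centroid at (29.50, 158.00).
ΣA = 17920.00 mm²
ΣAx_c = (19000.00)(50.00) + (-1080.00)(29.50) = 918140.00 mm³
ΣAy_c = (19000.00)(95.00) + (-1080.00)(158.00) = 1634360.00 mm³
x_c = 918140.00 / 17920.00 = 51.24 mm
y_c = 1634360.00 / 17920.00 = 91.20 mm

x_c = 51.24 mm, y_c = 91.20 mm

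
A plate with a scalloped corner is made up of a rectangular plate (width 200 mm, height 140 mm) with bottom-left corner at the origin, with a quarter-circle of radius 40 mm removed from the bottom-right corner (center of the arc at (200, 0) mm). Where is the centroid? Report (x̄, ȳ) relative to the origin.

x̄ = 96.10 mm, ȳ = 72.49 mm

plate: A = 200 × 140 = 28000.00, centroid at (100.00, 70.00).
removed quarter-circle: A = −¼π·40² = -1256.64, centroid at (183.02, 16.98).
ΣA = 26743.36 mm²
ΣAx̄ = (28000.00)(100.00) + (-1256.64)(183.02) = 2570005.92 mm³
ΣAȳ = (28000.00)(70.00) + (-1256.64)(16.98) = 1938666.67 mm³
x̄ = 2570005.92 / 26743.36 = 96.10 mm
ȳ = 1938666.67 / 26743.36 = 72.49 mm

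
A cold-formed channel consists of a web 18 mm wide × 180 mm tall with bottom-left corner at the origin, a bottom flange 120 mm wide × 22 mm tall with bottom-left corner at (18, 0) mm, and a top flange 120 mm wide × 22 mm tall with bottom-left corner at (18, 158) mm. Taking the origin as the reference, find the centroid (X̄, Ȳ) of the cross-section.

X̄ = 51.76 mm, Ȳ = 90.00 mm

web: A = 18 × 180 = 3240.00, centroid at (9.00, 90.00).
bottom flange: A = 120 × 22 = 2640.00, centroid at (78.00, 11.00).
top flange: A = 120 × 22 = 2640.00, centroid at (78.00, 169.00).
ΣA = 8520.00 mm², ΣAX̄ = 441000.00 mm³, ΣAȲ = 766800.00 mm³.
X̄ = 441000.00/8520.00 = 51.76 mm; Ȳ = 766800.00/8520.00 = 90.00 mm.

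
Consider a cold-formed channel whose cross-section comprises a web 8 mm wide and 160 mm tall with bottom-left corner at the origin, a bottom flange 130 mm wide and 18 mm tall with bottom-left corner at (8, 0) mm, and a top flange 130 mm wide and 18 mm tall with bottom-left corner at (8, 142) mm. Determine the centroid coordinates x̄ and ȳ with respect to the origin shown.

x̄ = 58.18 mm, ȳ = 80.00 mm

Part | A | x̄ᵢ | ȳᵢ | A·x̄ᵢ | A·ȳᵢ
web | 1280.00 | 4.00 | 80.00 | 5120.00 | 102400.00
bottom flange | 2340.00 | 73.00 | 9.00 | 170820.00 | 21060.00
top flange | 2340.00 | 73.00 | 151.00 | 170820.00 | 353340.00
Σ | 5960.00 |  |  | 346760.00 | 476800.00
x̄ = 346760.00 / 5960.00 = 58.18 mm
ȳ = 476800.00 / 5960.00 = 80.00 mm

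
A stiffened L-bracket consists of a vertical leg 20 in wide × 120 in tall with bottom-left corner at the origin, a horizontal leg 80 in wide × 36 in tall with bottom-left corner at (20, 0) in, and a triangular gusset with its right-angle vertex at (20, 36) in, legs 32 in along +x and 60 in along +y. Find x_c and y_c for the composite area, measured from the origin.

x_c = 36.26 in, y_c = 40.00 in

vertical leg: A = 20 × 120 = 2400.00, centroid at (10.00, 60.00).
horizontal leg: A = 80 × 36 = 2880.00, centroid at (60.00, 18.00).
gusset: A = ½·32·60 = 960.00, centroid at (30.67, 56.00).
ΣA = 6240.00 in², ΣAx_c = 226240.00 in³, ΣAy_c = 249600.00 in³.
x_c = 226240.00/6240.00 = 36.26 in; y_c = 249600.00/6240.00 = 40.00 in.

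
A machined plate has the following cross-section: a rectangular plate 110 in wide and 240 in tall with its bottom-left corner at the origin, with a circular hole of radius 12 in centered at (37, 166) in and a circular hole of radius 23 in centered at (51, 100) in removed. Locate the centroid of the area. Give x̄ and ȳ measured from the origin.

x̄ = 55.61 in, ȳ = 120.51 in

Part | A | x̄ᵢ | ȳᵢ | A·x̄ᵢ | A·ȳᵢ
plate | 26400.00 | 55.00 | 120.00 | 1452000.00 | 3168000.00
hole 1 | -452.39 | 37.00 | 166.00 | -16738.41 | -75096.63
hole 2 | -1661.90 | 51.00 | 100.00 | -84757.03 | -166190.25
Σ | 24285.71 |  |  | 1350504.57 | 2926713.12
x̄ = 1350504.57 / 24285.71 = 55.61 in
ȳ = 2926713.12 / 24285.71 = 120.51 in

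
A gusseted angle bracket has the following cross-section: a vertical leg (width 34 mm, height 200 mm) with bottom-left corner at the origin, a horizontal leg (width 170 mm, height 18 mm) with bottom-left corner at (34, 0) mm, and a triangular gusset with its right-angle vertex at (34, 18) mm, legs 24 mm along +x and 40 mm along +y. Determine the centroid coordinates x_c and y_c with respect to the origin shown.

x_c = 48.35 mm, y_c = 69.88 mm

Part | A | x̄ᵢ | ȳᵢ | A·x̄ᵢ | A·ȳᵢ
vertical leg | 6800.00 | 17.00 | 100.00 | 115600.00 | 680000.00
horizontal leg | 3060.00 | 119.00 | 9.00 | 364140.00 | 27540.00
gusset | 480.00 | 42.00 | 31.33 | 20160.00 | 15040.00
Σ | 10340.00 |  |  | 499900.00 | 722580.00
x_c = 499900.00 / 10340.00 = 48.35 mm
y_c = 722580.00 / 10340.00 = 69.88 mm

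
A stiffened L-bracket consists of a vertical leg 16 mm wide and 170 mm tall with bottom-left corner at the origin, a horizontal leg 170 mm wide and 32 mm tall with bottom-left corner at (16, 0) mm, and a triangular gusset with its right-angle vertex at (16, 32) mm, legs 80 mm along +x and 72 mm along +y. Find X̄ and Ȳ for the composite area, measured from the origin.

X̄ = 62.87 mm, Ȳ = 43.43 mm

vertical leg: A = 16 × 170 = 2720.00, centroid at (8.00, 85.00).
horizontal leg: A = 170 × 32 = 5440.00, centroid at (101.00, 16.00).
gusset: A = ½·80·72 = 2880.00, centroid at (42.67, 56.00).
ΣA = 11040.00 mm²
ΣAX̄ = (2720.00)(8.00) + (5440.00)(101.00) + (2880.00)(42.67) = 694080.00 mm³
ΣAȲ = (2720.00)(85.00) + (5440.00)(16.00) + (2880.00)(56.00) = 479520.00 mm³
X̄ = 694080.00 / 11040.00 = 62.87 mm
Ȳ = 479520.00 / 11040.00 = 43.43 mm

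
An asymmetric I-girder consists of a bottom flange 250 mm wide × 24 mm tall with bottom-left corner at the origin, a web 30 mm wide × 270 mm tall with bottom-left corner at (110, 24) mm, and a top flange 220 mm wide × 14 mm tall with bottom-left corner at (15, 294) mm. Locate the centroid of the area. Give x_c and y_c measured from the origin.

x_c = 125.00 mm, y_c = 133.12 mm

Part | A | x̄ᵢ | ȳᵢ | A·x̄ᵢ | A·ȳᵢ
bottom flange | 6000.00 | 125.00 | 12.00 | 750000.00 | 72000.00
web | 8100.00 | 125.00 | 159.00 | 1012500.00 | 1287900.00
top flange | 3080.00 | 125.00 | 301.00 | 385000.00 | 927080.00
Σ | 17180.00 |  |  | 2147500.00 | 2286980.00
x_c = 2147500.00 / 17180.00 = 125.00 mm
y_c = 2286980.00 / 17180.00 = 133.12 mm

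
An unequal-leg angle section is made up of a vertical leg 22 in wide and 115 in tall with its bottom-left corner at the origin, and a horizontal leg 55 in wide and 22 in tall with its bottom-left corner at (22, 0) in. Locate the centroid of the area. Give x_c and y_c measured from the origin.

vertical leg: A = 22 × 115 = 2530.00, centroid at (11.00, 57.50).
horizontal leg: A = 55 × 22 = 1210.00, centroid at (49.50, 11.00).
ΣA = 3740.00 in², ΣAx_c = 87725.00 in³, ΣAy_c = 158785.00 in³.
x_c = 87725.00/3740.00 = 23.46 in; y_c = 158785.00/3740.00 = 42.46 in.

x_c = 23.46 in, y_c = 42.46 in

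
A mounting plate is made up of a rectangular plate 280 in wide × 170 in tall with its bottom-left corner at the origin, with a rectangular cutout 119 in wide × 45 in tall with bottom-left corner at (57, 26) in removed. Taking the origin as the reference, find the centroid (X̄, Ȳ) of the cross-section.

X̄ = 142.98 in, Ȳ = 89.63 in

plate: A = 280 × 170 = 47600.00, centroid at (140.00, 85.00).
hole: A = −(119 × 45) = -5355.00, centroid at (116.50, 48.50).
ΣA = 42245.00 in², ΣAX̄ = 6040142.50 in³, ΣAȲ = 3786282.50 in³.
X̄ = 6040142.50/42245.00 = 142.98 in; Ȳ = 3786282.50/42245.00 = 89.63 in.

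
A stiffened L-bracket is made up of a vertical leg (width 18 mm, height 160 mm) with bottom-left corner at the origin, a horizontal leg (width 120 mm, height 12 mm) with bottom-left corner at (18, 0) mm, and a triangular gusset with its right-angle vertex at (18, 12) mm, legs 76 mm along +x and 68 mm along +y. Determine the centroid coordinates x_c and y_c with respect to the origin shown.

vertical leg: A = 18 × 160 = 2880.00, centroid at (9.00, 80.00).
horizontal leg: A = 120 × 12 = 1440.00, centroid at (78.00, 6.00).
gusset: A = ½·76·68 = 2584.00, centroid at (43.33, 34.67).
ΣA = 6904.00 mm², ΣAx_c = 250213.33 mm³, ΣAy_c = 328618.67 mm³.
x_c = 250213.33/6904.00 = 36.24 mm; y_c = 328618.67/6904.00 = 47.60 mm.

x_c = 36.24 mm, y_c = 47.60 mm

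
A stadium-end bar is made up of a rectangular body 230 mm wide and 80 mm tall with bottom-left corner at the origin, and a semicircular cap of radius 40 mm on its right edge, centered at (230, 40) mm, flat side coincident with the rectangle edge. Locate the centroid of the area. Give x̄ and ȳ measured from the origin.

rectangular body: A = 230 × 80 = 18400.00, centroid at (115.00, 40.00).
semicircular end: A = ½π·40² = 2513.27, centroid at (246.98, 40.00).
ΣA = 20913.27 mm²
ΣAx̄ = (18400.00)(115.00) + (2513.27)(246.98) = 2736719.71 mm³
ΣAȳ = (18400.00)(40.00) + (2513.27)(40.00) = 836530.96 mm³
x̄ = 2736719.71 / 20913.27 = 130.86 mm
ȳ = 836530.96 / 20913.27 = 40.00 mm

x̄ = 130.86 mm, ȳ = 40.00 mm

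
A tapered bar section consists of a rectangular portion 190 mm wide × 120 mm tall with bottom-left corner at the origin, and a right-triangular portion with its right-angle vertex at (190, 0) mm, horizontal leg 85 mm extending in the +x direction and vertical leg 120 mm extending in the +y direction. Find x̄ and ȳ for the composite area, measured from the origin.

rectangular portion: A = 190 × 120 = 22800.00, centroid at (95.00, 60.00).
triangular portion: A = ½·85·120 = 5100.00, centroid at (218.33, 40.00).
ΣA = 27900.00 mm², ΣAx̄ = 3279500.00 mm³, ΣAȳ = 1572000.00 mm³.
x̄ = 3279500.00/27900.00 = 117.54 mm; ȳ = 1572000.00/27900.00 = 56.34 mm.

x̄ = 117.54 mm, ȳ = 56.34 mm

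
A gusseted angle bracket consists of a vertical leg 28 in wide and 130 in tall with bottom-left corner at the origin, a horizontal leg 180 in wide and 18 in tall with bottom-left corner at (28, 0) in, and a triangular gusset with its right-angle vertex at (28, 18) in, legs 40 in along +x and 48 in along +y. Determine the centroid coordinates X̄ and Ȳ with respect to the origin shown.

X̄ = 60.33 in, Ȳ = 38.06 in

Part | A | x̄ᵢ | ȳᵢ | A·x̄ᵢ | A·ȳᵢ
vertical leg | 3640.00 | 14.00 | 65.00 | 50960.00 | 236600.00
horizontal leg | 3240.00 | 118.00 | 9.00 | 382320.00 | 29160.00
gusset | 960.00 | 41.33 | 34.00 | 39680.00 | 32640.00
Σ | 7840.00 |  |  | 472960.00 | 298400.00
X̄ = 472960.00 / 7840.00 = 60.33 in
Ȳ = 298400.00 / 7840.00 = 38.06 in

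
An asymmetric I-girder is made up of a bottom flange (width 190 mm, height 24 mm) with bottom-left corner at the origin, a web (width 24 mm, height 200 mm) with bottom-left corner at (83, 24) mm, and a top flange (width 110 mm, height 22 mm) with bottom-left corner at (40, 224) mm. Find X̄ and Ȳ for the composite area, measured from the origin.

bottom flange: A = 190 × 24 = 4560.00, centroid at (95.00, 12.00).
web: A = 24 × 200 = 4800.00, centroid at (95.00, 124.00).
top flange: A = 110 × 22 = 2420.00, centroid at (95.00, 235.00).
ΣA = 11780.00 mm²
ΣAX̄ = (4560.00)(95.00) + (4800.00)(95.00) + (2420.00)(95.00) = 1119100.00 mm³
ΣAȲ = (4560.00)(12.00) + (4800.00)(124.00) + (2420.00)(235.00) = 1218620.00 mm³
X̄ = 1119100.00 / 11780.00 = 95.00 mm
Ȳ = 1218620.00 / 11780.00 = 103.45 mm

X̄ = 95.00 mm, Ȳ = 103.45 mm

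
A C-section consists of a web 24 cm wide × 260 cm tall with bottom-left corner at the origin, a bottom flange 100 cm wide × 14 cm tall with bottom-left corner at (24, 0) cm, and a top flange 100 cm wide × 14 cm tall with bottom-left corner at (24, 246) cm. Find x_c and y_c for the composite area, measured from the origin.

x_c = 31.20 cm, y_c = 130.00 cm

web: A = 24 × 260 = 6240.00, centroid at (12.00, 130.00).
bottom flange: A = 100 × 14 = 1400.00, centroid at (74.00, 7.00).
top flange: A = 100 × 14 = 1400.00, centroid at (74.00, 253.00).
ΣA = 9040.00 cm², ΣAx_c = 282080.00 cm³, ΣAy_c = 1175200.00 cm³.
x_c = 282080.00/9040.00 = 31.20 cm; y_c = 1175200.00/9040.00 = 130.00 cm.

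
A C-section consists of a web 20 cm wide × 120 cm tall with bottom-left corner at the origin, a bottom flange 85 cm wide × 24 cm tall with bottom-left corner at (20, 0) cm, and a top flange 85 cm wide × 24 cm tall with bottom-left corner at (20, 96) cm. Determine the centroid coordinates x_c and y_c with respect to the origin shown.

x_c = 43.06 cm, y_c = 60.00 cm

web: A = 20 × 120 = 2400.00, centroid at (10.00, 60.00).
bottom flange: A = 85 × 24 = 2040.00, centroid at (62.50, 12.00).
top flange: A = 85 × 24 = 2040.00, centroid at (62.50, 108.00).
ΣA = 6480.00 cm², ΣAx_c = 279000.00 cm³, ΣAy_c = 388800.00 cm³.
x_c = 279000.00/6480.00 = 43.06 cm; y_c = 388800.00/6480.00 = 60.00 cm.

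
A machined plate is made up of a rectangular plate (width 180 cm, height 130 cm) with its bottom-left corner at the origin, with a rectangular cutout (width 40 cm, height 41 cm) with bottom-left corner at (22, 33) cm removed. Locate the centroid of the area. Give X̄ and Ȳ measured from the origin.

plate: A = 180 × 130 = 23400.00, centroid at (90.00, 65.00).
hole: A = −(40 × 41) = -1640.00, centroid at (42.00, 53.50).
ΣA = 21760.00 cm²
ΣAX̄ = (23400.00)(90.00) + (-1640.00)(42.00) = 2037120.00 cm³
ΣAȲ = (23400.00)(65.00) + (-1640.00)(53.50) = 1433260.00 cm³
X̄ = 2037120.00 / 21760.00 = 93.62 cm
Ȳ = 1433260.00 / 21760.00 = 65.87 cm

X̄ = 93.62 cm, Ȳ = 65.87 cm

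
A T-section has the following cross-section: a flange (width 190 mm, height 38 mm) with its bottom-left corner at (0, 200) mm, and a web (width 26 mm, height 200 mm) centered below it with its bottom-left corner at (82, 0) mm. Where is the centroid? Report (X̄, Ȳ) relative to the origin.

web: A = 26 × 200 = 5200.00, centroid at (95.00, 100.00).
flange: A = 190 × 38 = 7220.00, centroid at (95.00, 219.00).
ΣA = 12420.00 mm²
ΣAX̄ = (5200.00)(95.00) + (7220.00)(95.00) = 1179900.00 mm³
ΣAȲ = (5200.00)(100.00) + (7220.00)(219.00) = 2101180.00 mm³
X̄ = 1179900.00 / 12420.00 = 95.00 mm
Ȳ = 2101180.00 / 12420.00 = 169.18 mm

X̄ = 95.00 mm, Ȳ = 169.18 mm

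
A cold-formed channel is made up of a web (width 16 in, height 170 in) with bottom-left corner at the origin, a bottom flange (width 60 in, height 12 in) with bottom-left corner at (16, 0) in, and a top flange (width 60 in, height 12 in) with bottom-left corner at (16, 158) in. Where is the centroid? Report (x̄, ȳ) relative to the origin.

Part | A | x̄ᵢ | ȳᵢ | A·x̄ᵢ | A·ȳᵢ
web | 2720.00 | 8.00 | 85.00 | 21760.00 | 231200.00
bottom flange | 720.00 | 46.00 | 6.00 | 33120.00 | 4320.00
top flange | 720.00 | 46.00 | 164.00 | 33120.00 | 118080.00
Σ | 4160.00 |  |  | 88000.00 | 353600.00
x̄ = 88000.00 / 4160.00 = 21.15 in
ȳ = 353600.00 / 4160.00 = 85.00 in

x̄ = 21.15 in, ȳ = 85.00 in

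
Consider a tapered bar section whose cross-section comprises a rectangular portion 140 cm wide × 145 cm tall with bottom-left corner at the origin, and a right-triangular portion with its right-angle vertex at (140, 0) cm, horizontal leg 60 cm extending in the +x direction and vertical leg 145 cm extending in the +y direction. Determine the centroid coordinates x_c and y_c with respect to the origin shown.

rectangular portion: A = 140 × 145 = 20300.00, centroid at (70.00, 72.50).
triangular portion: A = ½·60·145 = 4350.00, centroid at (160.00, 48.33).
ΣA = 24650.00 cm², ΣAx_c = 2117000.00 cm³, ΣAy_c = 1682000.00 cm³.
x_c = 2117000.00/24650.00 = 85.88 cm; y_c = 1682000.00/24650.00 = 68.24 cm.

x_c = 85.88 cm, y_c = 68.24 cm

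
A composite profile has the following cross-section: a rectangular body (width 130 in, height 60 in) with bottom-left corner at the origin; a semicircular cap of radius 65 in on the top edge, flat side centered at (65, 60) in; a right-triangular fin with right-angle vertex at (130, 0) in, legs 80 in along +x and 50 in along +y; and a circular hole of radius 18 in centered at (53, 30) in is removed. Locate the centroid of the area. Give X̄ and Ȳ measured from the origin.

X̄ = 77.68 in, Ȳ = 53.06 in

rectangular body: A = 130 × 60 = 7800.00, centroid at (65.00, 30.00).
semicircular top: A = ½π·65² = 6636.61, centroid at (65.00, 87.59).
triangular fin: A = ½·80·50 = 2000.00, centroid at (156.67, 16.67).
hole: A = −π·18² = -1017.88, centroid at (53.00, 30.00).
ΣA = 15418.74 in², ΣAX̄ = 1197765.85 in³, ΣAȲ = 818077.25 in³.
X̄ = 1197765.85/15418.74 = 77.68 in; Ȳ = 818077.25/15418.74 = 53.06 in.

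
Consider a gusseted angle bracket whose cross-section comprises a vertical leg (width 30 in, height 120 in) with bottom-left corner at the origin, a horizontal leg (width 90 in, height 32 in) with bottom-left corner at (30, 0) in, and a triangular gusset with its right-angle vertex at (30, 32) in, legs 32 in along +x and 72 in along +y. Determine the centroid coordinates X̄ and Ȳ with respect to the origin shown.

vertical leg: A = 30 × 120 = 3600.00, centroid at (15.00, 60.00).
horizontal leg: A = 90 × 32 = 2880.00, centroid at (75.00, 16.00).
gusset: A = ½·32·72 = 1152.00, centroid at (40.67, 56.00).
ΣA = 7632.00 in²
ΣAX̄ = (3600.00)(15.00) + (2880.00)(75.00) + (1152.00)(40.67) = 316848.00 in³
ΣAȲ = (3600.00)(60.00) + (2880.00)(16.00) + (1152.00)(56.00) = 326592.00 in³
X̄ = 316848.00 / 7632.00 = 41.52 in
Ȳ = 326592.00 / 7632.00 = 42.79 in

X̄ = 41.52 in, Ȳ = 42.79 in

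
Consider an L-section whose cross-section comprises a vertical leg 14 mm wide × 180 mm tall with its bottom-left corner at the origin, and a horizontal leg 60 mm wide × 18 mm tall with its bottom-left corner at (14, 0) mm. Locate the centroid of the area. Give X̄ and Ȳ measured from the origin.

vertical leg: A = 14 × 180 = 2520.00, centroid at (7.00, 90.00).
horizontal leg: A = 60 × 18 = 1080.00, centroid at (44.00, 9.00).
ΣA = 3600.00 mm², ΣAX̄ = 65160.00 mm³, ΣAȲ = 236520.00 mm³.
X̄ = 65160.00/3600.00 = 18.10 mm; Ȳ = 236520.00/3600.00 = 65.70 mm.

X̄ = 18.10 mm, Ȳ = 65.70 mm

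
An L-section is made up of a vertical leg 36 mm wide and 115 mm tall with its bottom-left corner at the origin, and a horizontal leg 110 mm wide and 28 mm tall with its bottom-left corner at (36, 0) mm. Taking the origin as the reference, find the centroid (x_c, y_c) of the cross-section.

vertical leg: A = 36 × 115 = 4140.00, centroid at (18.00, 57.50).
horizontal leg: A = 110 × 28 = 3080.00, centroid at (91.00, 14.00).
ΣA = 7220.00 mm², ΣAx_c = 354800.00 mm³, ΣAy_c = 281170.00 mm³.
x_c = 354800.00/7220.00 = 49.14 mm; y_c = 281170.00/7220.00 = 38.94 mm.

x_c = 49.14 mm, y_c = 38.94 mm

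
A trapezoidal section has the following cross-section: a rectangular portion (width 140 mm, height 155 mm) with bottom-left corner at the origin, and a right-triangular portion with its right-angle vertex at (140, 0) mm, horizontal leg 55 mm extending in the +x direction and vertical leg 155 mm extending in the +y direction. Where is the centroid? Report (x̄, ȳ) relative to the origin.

x̄ = 84.50 mm, ȳ = 73.26 mm

Part | A | x̄ᵢ | ȳᵢ | A·x̄ᵢ | A·ȳᵢ
rectangular portion | 21700.00 | 70.00 | 77.50 | 1519000.00 | 1681750.00
triangular portion | 4262.50 | 158.33 | 51.67 | 674895.83 | 220229.17
Σ | 25962.50 |  |  | 2193895.83 | 1901979.17
x̄ = 2193895.83 / 25962.50 = 84.50 mm
ȳ = 1901979.17 / 25962.50 = 73.26 mm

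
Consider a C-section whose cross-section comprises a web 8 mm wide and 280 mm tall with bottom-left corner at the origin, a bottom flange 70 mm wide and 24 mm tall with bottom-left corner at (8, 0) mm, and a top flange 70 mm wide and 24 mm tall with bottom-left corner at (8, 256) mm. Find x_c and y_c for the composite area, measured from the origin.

x_c = 27.40 mm, y_c = 140.00 mm

Part | A | x̄ᵢ | ȳᵢ | A·x̄ᵢ | A·ȳᵢ
web | 2240.00 | 4.00 | 140.00 | 8960.00 | 313600.00
bottom flange | 1680.00 | 43.00 | 12.00 | 72240.00 | 20160.00
top flange | 1680.00 | 43.00 | 268.00 | 72240.00 | 450240.00
Σ | 5600.00 |  |  | 153440.00 | 784000.00
x_c = 153440.00 / 5600.00 = 27.40 mm
y_c = 784000.00 / 5600.00 = 140.00 mm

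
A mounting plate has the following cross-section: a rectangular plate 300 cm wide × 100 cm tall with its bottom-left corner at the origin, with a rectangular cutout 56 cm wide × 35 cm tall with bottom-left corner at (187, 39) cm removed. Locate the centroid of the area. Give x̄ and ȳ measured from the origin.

Part | A | x̄ᵢ | ȳᵢ | A·x̄ᵢ | A·ȳᵢ
plate | 30000.00 | 150.00 | 50.00 | 4500000.00 | 1500000.00
hole | -1960.00 | 215.00 | 56.50 | -421400.00 | -110740.00
Σ | 28040.00 |  |  | 4078600.00 | 1389260.00
x̄ = 4078600.00 / 28040.00 = 145.46 cm
ȳ = 1389260.00 / 28040.00 = 49.55 cm

x̄ = 145.46 cm, ȳ = 49.55 cm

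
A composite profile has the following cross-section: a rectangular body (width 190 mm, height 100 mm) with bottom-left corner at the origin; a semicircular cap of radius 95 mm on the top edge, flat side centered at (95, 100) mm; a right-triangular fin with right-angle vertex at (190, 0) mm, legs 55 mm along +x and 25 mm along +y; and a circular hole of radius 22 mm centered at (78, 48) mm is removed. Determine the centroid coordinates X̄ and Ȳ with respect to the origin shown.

X̄ = 98.21 mm, Ȳ = 88.80 mm

rectangular body: A = 190 × 100 = 19000.00, centroid at (95.00, 50.00).
semicircular top: A = ½π·95² = 14176.44, centroid at (95.00, 140.32).
triangular fin: A = ½·55·25 = 687.50, centroid at (208.33, 8.33).
hole: A = −π·22² = -1520.53, centroid at (78.00, 48.00).
ΣA = 32343.41 mm², ΣAX̄ = 3176389.26 mm³, ΣAȲ = 2871970.70 mm³.
X̄ = 3176389.26/32343.41 = 98.21 mm; Ȳ = 2871970.70/32343.41 = 88.80 mm.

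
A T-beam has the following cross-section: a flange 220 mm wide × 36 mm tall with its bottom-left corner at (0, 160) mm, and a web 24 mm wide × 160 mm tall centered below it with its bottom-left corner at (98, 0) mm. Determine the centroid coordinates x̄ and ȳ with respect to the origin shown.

web: A = 24 × 160 = 3840.00, centroid at (110.00, 80.00).
flange: A = 220 × 36 = 7920.00, centroid at (110.00, 178.00).
ΣA = 11760.00 mm²
ΣAx̄ = (3840.00)(110.00) + (7920.00)(110.00) = 1293600.00 mm³
ΣAȳ = (3840.00)(80.00) + (7920.00)(178.00) = 1716960.00 mm³
x̄ = 1293600.00 / 11760.00 = 110.00 mm
ȳ = 1716960.00 / 11760.00 = 146.00 mm

x̄ = 110.00 mm, ȳ = 146.00 mm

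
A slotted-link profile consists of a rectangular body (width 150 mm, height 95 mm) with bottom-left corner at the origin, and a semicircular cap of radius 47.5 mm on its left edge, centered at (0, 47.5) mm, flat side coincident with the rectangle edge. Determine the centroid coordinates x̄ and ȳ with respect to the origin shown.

rectangular body: A = 150 × 95 = 14250.00, centroid at (75.00, 47.50).
semicircular end: A = ½π·47.5² = 3544.11, centroid at (-20.16, 47.50).
ΣA = 17794.11 mm²
ΣAx̄ = (14250.00)(75.00) + (3544.11)(-20.16) = 997302.08 mm³
ΣAȳ = (14250.00)(47.50) + (3544.11)(47.50) = 845220.19 mm³
x̄ = 997302.08 / 17794.11 = 56.05 mm
ȳ = 845220.19 / 17794.11 = 47.50 mm

x̄ = 56.05 mm, ȳ = 47.50 mm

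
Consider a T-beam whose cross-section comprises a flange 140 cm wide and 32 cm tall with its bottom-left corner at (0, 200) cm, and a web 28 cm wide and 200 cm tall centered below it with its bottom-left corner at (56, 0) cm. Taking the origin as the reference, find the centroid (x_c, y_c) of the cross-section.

web: A = 28 × 200 = 5600.00, centroid at (70.00, 100.00).
flange: A = 140 × 32 = 4480.00, centroid at (70.00, 216.00).
ΣA = 10080.00 cm², ΣAx_c = 705600.00 cm³, ΣAy_c = 1527680.00 cm³.
x_c = 705600.00/10080.00 = 70.00 cm; y_c = 1527680.00/10080.00 = 151.56 cm.

x_c = 70.00 cm, y_c = 151.56 cm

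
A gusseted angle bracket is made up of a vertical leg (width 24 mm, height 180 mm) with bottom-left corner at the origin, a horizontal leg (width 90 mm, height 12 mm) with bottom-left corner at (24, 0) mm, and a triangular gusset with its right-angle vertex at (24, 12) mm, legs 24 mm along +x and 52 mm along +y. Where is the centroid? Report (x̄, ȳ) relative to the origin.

x̄ = 24.29 mm, ȳ = 68.66 mm

Part | A | x̄ᵢ | ȳᵢ | A·x̄ᵢ | A·ȳᵢ
vertical leg | 4320.00 | 12.00 | 90.00 | 51840.00 | 388800.00
horizontal leg | 1080.00 | 69.00 | 6.00 | 74520.00 | 6480.00
gusset | 624.00 | 32.00 | 29.33 | 19968.00 | 18304.00
Σ | 6024.00 |  |  | 146328.00 | 413584.00
x̄ = 146328.00 / 6024.00 = 24.29 mm
ȳ = 413584.00 / 6024.00 = 68.66 mm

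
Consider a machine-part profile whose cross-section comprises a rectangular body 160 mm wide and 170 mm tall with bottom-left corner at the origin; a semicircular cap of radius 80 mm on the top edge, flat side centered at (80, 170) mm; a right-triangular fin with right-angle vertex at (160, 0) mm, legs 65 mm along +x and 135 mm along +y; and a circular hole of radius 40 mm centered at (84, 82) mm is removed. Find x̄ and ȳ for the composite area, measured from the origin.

x̄ = 91.63 mm, ȳ = 113.28 mm

rectangular body: A = 160 × 170 = 27200.00, centroid at (80.00, 85.00).
semicircular top: A = ½π·80² = 10053.10, centroid at (80.00, 203.95).
triangular fin: A = ½·65·135 = 4387.50, centroid at (181.67, 45.00).
hole: A = −π·40² = -5026.55, centroid at (84.00, 82.00).
ΣA = 36614.05 mm²
ΣAx̄ = (27200.00)(80.00) + (10053.10)(80.00) + (4387.50)(181.67) + (-5026.55)(84.00) = 3355080.17 mm³
ΣAȳ = (27200.00)(85.00) + (10053.10)(203.95) + (4387.50)(45.00) + (-5026.55)(82.00) = 4147620.28 mm³
x̄ = 3355080.17 / 36614.05 = 91.63 mm
ȳ = 4147620.28 / 36614.05 = 113.28 mm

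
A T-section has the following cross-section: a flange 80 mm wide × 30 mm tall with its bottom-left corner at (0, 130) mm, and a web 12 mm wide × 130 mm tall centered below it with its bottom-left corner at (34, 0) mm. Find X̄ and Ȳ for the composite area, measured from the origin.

X̄ = 40.00 mm, Ȳ = 113.48 mm

web: A = 12 × 130 = 1560.00, centroid at (40.00, 65.00).
flange: A = 80 × 30 = 2400.00, centroid at (40.00, 145.00).
ΣA = 3960.00 mm²
ΣAX̄ = (1560.00)(40.00) + (2400.00)(40.00) = 158400.00 mm³
ΣAȲ = (1560.00)(65.00) + (2400.00)(145.00) = 449400.00 mm³
X̄ = 158400.00 / 3960.00 = 40.00 mm
Ȳ = 449400.00 / 3960.00 = 113.48 mm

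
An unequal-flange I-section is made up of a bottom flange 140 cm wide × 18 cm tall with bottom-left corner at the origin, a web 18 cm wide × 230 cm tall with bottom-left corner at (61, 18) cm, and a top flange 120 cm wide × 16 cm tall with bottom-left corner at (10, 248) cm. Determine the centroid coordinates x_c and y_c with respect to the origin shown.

Part | A | x̄ᵢ | ȳᵢ | A·x̄ᵢ | A·ȳᵢ
bottom flange | 2520.00 | 70.00 | 9.00 | 176400.00 | 22680.00
web | 4140.00 | 70.00 | 133.00 | 289800.00 | 550620.00
top flange | 1920.00 | 70.00 | 256.00 | 134400.00 | 491520.00
Σ | 8580.00 |  |  | 600600.00 | 1064820.00
x_c = 600600.00 / 8580.00 = 70.00 cm
y_c = 1064820.00 / 8580.00 = 124.10 cm

x_c = 70.00 cm, y_c = 124.10 cm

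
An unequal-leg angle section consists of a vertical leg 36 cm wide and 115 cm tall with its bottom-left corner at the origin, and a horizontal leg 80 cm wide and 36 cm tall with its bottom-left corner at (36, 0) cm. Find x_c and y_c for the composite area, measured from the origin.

x_c = 41.79 cm, y_c = 41.29 cm

vertical leg: A = 36 × 115 = 4140.00, centroid at (18.00, 57.50).
horizontal leg: A = 80 × 36 = 2880.00, centroid at (76.00, 18.00).
ΣA = 7020.00 cm², ΣAx_c = 293400.00 cm³, ΣAy_c = 289890.00 cm³.
x_c = 293400.00/7020.00 = 41.79 cm; y_c = 289890.00/7020.00 = 41.29 cm.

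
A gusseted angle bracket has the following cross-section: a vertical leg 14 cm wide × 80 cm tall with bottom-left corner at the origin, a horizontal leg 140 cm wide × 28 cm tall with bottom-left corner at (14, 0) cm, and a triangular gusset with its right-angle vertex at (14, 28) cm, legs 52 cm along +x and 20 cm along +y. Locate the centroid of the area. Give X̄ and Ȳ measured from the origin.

X̄ = 63.56 cm, Ȳ = 21.17 cm

vertical leg: A = 14 × 80 = 1120.00, centroid at (7.00, 40.00).
horizontal leg: A = 140 × 28 = 3920.00, centroid at (84.00, 14.00).
gusset: A = ½·52·20 = 520.00, centroid at (31.33, 34.67).
ΣA = 5560.00 cm², ΣAX̄ = 353413.33 cm³, ΣAȲ = 117706.67 cm³.
X̄ = 353413.33/5560.00 = 63.56 cm; Ȳ = 117706.67/5560.00 = 21.17 cm.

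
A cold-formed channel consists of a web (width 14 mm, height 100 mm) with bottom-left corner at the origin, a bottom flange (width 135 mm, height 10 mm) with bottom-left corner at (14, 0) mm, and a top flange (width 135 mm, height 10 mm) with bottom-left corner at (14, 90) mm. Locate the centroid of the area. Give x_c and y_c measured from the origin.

x_c = 56.06 mm, y_c = 50.00 mm

web: A = 14 × 100 = 1400.00, centroid at (7.00, 50.00).
bottom flange: A = 135 × 10 = 1350.00, centroid at (81.50, 5.00).
top flange: A = 135 × 10 = 1350.00, centroid at (81.50, 95.00).
ΣA = 4100.00 mm²
ΣAx_c = (1400.00)(7.00) + (1350.00)(81.50) + (1350.00)(81.50) = 229850.00 mm³
ΣAy_c = (1400.00)(50.00) + (1350.00)(5.00) + (1350.00)(95.00) = 205000.00 mm³
x_c = 229850.00 / 4100.00 = 56.06 mm
y_c = 205000.00 / 4100.00 = 50.00 mm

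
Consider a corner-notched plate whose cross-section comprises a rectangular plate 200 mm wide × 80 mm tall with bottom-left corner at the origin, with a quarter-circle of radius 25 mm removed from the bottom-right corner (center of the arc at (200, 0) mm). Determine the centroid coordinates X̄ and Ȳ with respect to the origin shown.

X̄ = 97.17 mm, Ȳ = 40.93 mm

Part | A | x̄ᵢ | ȳᵢ | A·x̄ᵢ | A·ȳᵢ
plate | 16000.00 | 100.00 | 40.00 | 1600000.00 | 640000.00
removed quarter-circle | -490.87 | 189.39 | 10.61 | -92966.44 | -5208.33
Σ | 15509.13 |  |  | 1507033.56 | 634791.67
X̄ = 1507033.56 / 15509.13 = 97.17 mm
Ȳ = 634791.67 / 15509.13 = 40.93 mm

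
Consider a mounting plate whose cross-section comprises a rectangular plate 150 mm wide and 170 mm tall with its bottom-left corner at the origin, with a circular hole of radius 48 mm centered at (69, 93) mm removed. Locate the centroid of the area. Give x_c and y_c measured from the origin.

plate: A = 150 × 170 = 25500.00, centroid at (75.00, 85.00).
hole: A = −π·48² = -7238.23, centroid at (69.00, 93.00).
ΣA = 18261.77 mm²
ΣAx_c = (25500.00)(75.00) + (-7238.23)(69.00) = 1413062.17 mm³
ΣAy_c = (25500.00)(85.00) + (-7238.23)(93.00) = 1494344.66 mm³
x_c = 1413062.17 / 18261.77 = 77.38 mm
y_c = 1494344.66 / 18261.77 = 81.83 mm

x_c = 77.38 mm, y_c = 81.83 mm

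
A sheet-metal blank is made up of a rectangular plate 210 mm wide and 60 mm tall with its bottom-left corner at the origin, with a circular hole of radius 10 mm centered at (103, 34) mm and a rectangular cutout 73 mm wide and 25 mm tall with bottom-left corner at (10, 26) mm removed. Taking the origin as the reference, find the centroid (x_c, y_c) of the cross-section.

x_c = 115.27 mm, y_c = 28.40 mm

Part | A | x̄ᵢ | ȳᵢ | A·x̄ᵢ | A·ȳᵢ
plate | 12600.00 | 105.00 | 30.00 | 1323000.00 | 378000.00
hole 1 | -314.16 | 103.00 | 34.00 | -32358.40 | -10681.42
hole 2 | -1825.00 | 46.50 | 38.50 | -84862.50 | -70262.50
Σ | 10460.84 |  |  | 1205779.10 | 297056.08
x_c = 1205779.10 / 10460.84 = 115.27 mm
y_c = 297056.08 / 10460.84 = 28.40 mm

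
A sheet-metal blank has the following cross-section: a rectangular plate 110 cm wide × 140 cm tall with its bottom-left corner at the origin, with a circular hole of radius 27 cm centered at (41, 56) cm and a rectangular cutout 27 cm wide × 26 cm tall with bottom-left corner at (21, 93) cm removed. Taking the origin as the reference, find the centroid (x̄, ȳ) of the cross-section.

plate: A = 110 × 140 = 15400.00, centroid at (55.00, 70.00).
hole 1: A = −π·27² = -2290.22, centroid at (41.00, 56.00).
hole 2: A = −(27 × 26) = -702.00, centroid at (34.50, 106.00).
ΣA = 12407.78 cm², ΣAx̄ = 728881.94 cm³, ΣAȳ = 875335.62 cm³.
x̄ = 728881.94/12407.78 = 58.74 cm; ȳ = 875335.62/12407.78 = 70.55 cm.

x̄ = 58.74 cm, ȳ = 70.55 cm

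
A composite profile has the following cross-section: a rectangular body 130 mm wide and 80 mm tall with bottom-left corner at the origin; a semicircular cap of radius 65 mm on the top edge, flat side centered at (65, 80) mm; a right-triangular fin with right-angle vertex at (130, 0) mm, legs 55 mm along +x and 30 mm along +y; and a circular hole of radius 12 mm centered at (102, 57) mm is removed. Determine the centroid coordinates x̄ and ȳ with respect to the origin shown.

x̄ = 67.99 mm, ȳ = 63.90 mm

rectangular body: A = 130 × 80 = 10400.00, centroid at (65.00, 40.00).
semicircular top: A = ½π·65² = 6636.61, centroid at (65.00, 107.59).
triangular fin: A = ½·55·30 = 825.00, centroid at (148.33, 10.00).
hole: A = −π·12² = -452.39, centroid at (102.00, 57.00).
ΣA = 17409.23 mm²
ΣAx̄ = (10400.00)(65.00) + (6636.61)(65.00) + (825.00)(148.33) + (-452.39)(102.00) = 1183611.23 mm³
ΣAȳ = (10400.00)(40.00) + (6636.61)(107.59) + (825.00)(10.00) + (-452.39)(57.00) = 1112476.30 mm³
x̄ = 1183611.23 / 17409.23 = 67.99 mm
ȳ = 1112476.30 / 17409.23 = 63.90 mm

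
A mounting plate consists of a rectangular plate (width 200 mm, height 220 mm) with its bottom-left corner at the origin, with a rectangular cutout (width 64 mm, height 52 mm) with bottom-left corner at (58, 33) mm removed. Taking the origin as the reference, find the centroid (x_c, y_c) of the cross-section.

x_c = 100.82 mm, y_c = 114.17 mm

plate: A = 200 × 220 = 44000.00, centroid at (100.00, 110.00).
hole: A = −(64 × 52) = -3328.00, centroid at (90.00, 59.00).
ΣA = 40672.00 mm², ΣAx_c = 4100480.00 mm³, ΣAy_c = 4643648.00 mm³.
x_c = 4100480.00/40672.00 = 100.82 mm; y_c = 4643648.00/40672.00 = 114.17 mm.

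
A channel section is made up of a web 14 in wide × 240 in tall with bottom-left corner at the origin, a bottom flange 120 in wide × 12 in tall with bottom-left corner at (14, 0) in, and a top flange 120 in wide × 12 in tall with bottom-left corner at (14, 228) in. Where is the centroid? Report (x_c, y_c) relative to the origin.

Part | A | x̄ᵢ | ȳᵢ | A·x̄ᵢ | A·ȳᵢ
web | 3360.00 | 7.00 | 120.00 | 23520.00 | 403200.00
bottom flange | 1440.00 | 74.00 | 6.00 | 106560.00 | 8640.00
top flange | 1440.00 | 74.00 | 234.00 | 106560.00 | 336960.00
Σ | 6240.00 |  |  | 236640.00 | 748800.00
x_c = 236640.00 / 6240.00 = 37.92 in
y_c = 748800.00 / 6240.00 = 120.00 in

x_c = 37.92 in, y_c = 120.00 in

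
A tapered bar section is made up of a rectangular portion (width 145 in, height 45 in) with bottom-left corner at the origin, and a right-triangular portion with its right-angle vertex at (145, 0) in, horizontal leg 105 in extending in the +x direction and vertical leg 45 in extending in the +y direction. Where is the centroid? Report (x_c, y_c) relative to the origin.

Part | A | x̄ᵢ | ȳᵢ | A·x̄ᵢ | A·ȳᵢ
rectangular portion | 6525.00 | 72.50 | 22.50 | 473062.50 | 146812.50
triangular portion | 2362.50 | 180.00 | 15.00 | 425250.00 | 35437.50
Σ | 8887.50 |  |  | 898312.50 | 182250.00
x_c = 898312.50 / 8887.50 = 101.08 in
y_c = 182250.00 / 8887.50 = 20.51 in

x_c = 101.08 in, y_c = 20.51 in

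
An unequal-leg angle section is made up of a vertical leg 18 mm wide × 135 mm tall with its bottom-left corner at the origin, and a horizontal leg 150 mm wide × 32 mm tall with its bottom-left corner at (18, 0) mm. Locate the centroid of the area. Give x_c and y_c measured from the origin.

vertical leg: A = 18 × 135 = 2430.00, centroid at (9.00, 67.50).
horizontal leg: A = 150 × 32 = 4800.00, centroid at (93.00, 16.00).
ΣA = 7230.00 mm², ΣAx_c = 468270.00 mm³, ΣAy_c = 240825.00 mm³.
x_c = 468270.00/7230.00 = 64.77 mm; y_c = 240825.00/7230.00 = 33.31 mm.

x_c = 64.77 mm, y_c = 33.31 mm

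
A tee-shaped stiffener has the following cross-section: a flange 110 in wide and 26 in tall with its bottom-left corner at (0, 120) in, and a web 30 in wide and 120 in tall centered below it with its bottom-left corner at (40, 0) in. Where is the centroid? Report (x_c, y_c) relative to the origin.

x_c = 55.00 in, y_c = 92.32 in

web: A = 30 × 120 = 3600.00, centroid at (55.00, 60.00).
flange: A = 110 × 26 = 2860.00, centroid at (55.00, 133.00).
ΣA = 6460.00 in²
ΣAx_c = (3600.00)(55.00) + (2860.00)(55.00) = 355300.00 in³
ΣAy_c = (3600.00)(60.00) + (2860.00)(133.00) = 596380.00 in³
x_c = 355300.00 / 6460.00 = 55.00 in
y_c = 596380.00 / 6460.00 = 92.32 in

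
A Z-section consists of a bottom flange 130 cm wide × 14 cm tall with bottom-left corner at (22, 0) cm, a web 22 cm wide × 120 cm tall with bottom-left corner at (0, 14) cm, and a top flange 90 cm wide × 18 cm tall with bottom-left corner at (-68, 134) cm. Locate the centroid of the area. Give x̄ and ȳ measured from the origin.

x̄ = 24.69 cm, ȳ = 72.33 cm

bottom flange: A = 130 × 14 = 1820.00, centroid at (87.00, 7.00).
web: A = 22 × 120 = 2640.00, centroid at (11.00, 74.00).
top flange: A = 90 × 18 = 1620.00, centroid at (-23.00, 143.00).
ΣA = 6080.00 cm²
ΣAx̄ = (1820.00)(87.00) + (2640.00)(11.00) + (1620.00)(-23.00) = 150120.00 cm³
ΣAȳ = (1820.00)(7.00) + (2640.00)(74.00) + (1620.00)(143.00) = 439760.00 cm³
x̄ = 150120.00 / 6080.00 = 24.69 cm
ȳ = 439760.00 / 6080.00 = 72.33 cm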